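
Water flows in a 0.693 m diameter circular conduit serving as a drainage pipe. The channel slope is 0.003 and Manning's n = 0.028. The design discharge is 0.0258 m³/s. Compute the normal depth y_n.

y_n = 0.157 m

Manning's equation rearranged: A R^(2/3) = nQ / (1·√S) = 0.028 × 0.0258 / (√0.003) = 0.01319.
Trying y = 0.107 m: A R^(2/3) = 0.006048 — too small.
Trying y = 0.177 m: A R^(2/3) = 0.01675 — too large.
Trying y = 0.157 m: A R^(2/3) = 0.0132 — matches.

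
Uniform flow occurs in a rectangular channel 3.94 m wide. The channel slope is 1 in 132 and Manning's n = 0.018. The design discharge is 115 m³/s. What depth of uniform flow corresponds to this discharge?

Manning's equation rearranged: A R^(2/3) = nQ / (1·√S) = 0.018 × 115 / (√0.007576) = 23.78.
Trying y = 3.95 m: A R^(2/3) = 18.67 — too small.
Trying y = 6.04 m: A R^(2/3) = 30.98 — too large.
Trying y = 4.83 m: A R^(2/3) = 23.81 — matches.

y_n = 4.83 m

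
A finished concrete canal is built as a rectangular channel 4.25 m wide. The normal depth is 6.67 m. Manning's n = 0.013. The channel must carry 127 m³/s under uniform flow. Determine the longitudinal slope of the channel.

Flow area A = b·y = 4.25 × 6.67 = 28.35 m². Wetted perimeter P = b + 2y = 4.25 + 2×6.67 = 17.59 m.
Hydraulic radius R = A/P = 28.35/17.59 = 1.612 m.
From Manning's equation, S = [nQ / (1 A R^(2/3))]² = [0.013 × 127 / (1 × 28.35 × 1.612^(2/3))]² = 0.0018.

S = 0.0018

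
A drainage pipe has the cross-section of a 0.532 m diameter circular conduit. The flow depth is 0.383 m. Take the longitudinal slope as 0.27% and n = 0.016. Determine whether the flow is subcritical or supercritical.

subcritical

For a circular section of diameter D = 0.532 m at depth y = 0.383 m, the central angle is θ = 2 arccos(1 − 2y/D) = 4.052 rad. Then A = (D²/8)(θ − sin θ) = 0.1713 m² and P = Dθ/2 = 1.078 m.
Hydraulic radius R = A/P = 0.1713/1.078 = 0.1589 m.
V = (1/n) R^(2/3) √S = (1/0.016) × 0.1589^(2/3) × √0.0027 = 0.9529 m/s. Hydraulic depth D_h = A/T = 0.1713/0.4778 = 0.3586 m.
Froude number Fr = V/√(g·D_h) = 0.9529/√(9.81×0.3586) = 0.508, which is less than 1, so the flow is subcritical.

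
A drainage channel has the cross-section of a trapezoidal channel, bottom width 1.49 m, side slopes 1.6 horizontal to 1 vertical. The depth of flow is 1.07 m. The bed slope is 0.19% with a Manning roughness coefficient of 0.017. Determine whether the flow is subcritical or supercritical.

subcritical

With bottom width b = 1.49 m and side slope z = 1.6: A = (b + zy)y = (1.49 + 1.6×1.07)×1.07 = 3.426 m²; P = b + 2y√(1+z²) = 1.49 + 2×1.07×1.887 = 5.528 m.
Hydraulic radius R = A/P = 3.426/5.528 = 0.6198 m.
V = (1/n) R^(2/3) √S = (1/0.017) × 0.6198^(2/3) × √0.0019 = 1.864 m/s. Hydraulic depth D_h = A/T = 3.426/4.914 = 0.6972 m.
Froude number Fr = V/√(g·D_h) = 1.864/√(9.81×0.6972) = 0.713, which is less than 1, so the flow is subcritical.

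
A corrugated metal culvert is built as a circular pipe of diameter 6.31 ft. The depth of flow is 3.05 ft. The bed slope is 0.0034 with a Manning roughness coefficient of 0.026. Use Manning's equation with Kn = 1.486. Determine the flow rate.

Q = 66.6 ft³/s

For a circular section of diameter D = 6.31 ft at depth y = 3.05 ft, the central angle is θ = 2 arccos(1 − 2y/D) = 3.075 rad. Then A = (D²/8)(θ − sin θ) = 14.97 ft² and P = Dθ/2 = 9.702 ft.
Hydraulic radius R = A/P = 14.97/9.702 = 1.543 ft.
Manning's equation: Q = (1.486/n) A R^(2/3) S^(1/2) = (1.486/0.026) × 14.97 × 1.543^(2/3) × 0.0034^(1/2) = 66.6 ft³/s.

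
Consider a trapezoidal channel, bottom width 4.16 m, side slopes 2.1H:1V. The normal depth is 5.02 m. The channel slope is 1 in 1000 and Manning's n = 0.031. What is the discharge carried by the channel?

Q = 145 m³/s

With bottom width b = 4.16 m and side slope z = 2.1: A = (b + zy)y = (4.16 + 2.1×5.02)×5.02 = 73.8 m²; P = b + 2y√(1+z²) = 4.16 + 2×5.02×2.326 = 27.51 m.
Hydraulic radius R = A/P = 73.8/27.51 = 2.683 m.
Manning's equation: Q = (1/n) A R^(2/3) S^(1/2) = (1/0.031) × 73.8 × 2.683^(2/3) × 0.001^(1/2) = 145 m³/s.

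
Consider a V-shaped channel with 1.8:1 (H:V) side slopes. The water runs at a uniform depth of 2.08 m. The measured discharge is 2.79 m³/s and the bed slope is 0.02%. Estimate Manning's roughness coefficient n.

For a triangular section with side slope z = 1.8: A = zy² = 1.8×2.08² = 7.788 m²; P = 2y√(1+z²) = 2×2.08×2.059 = 8.566 m.
Hydraulic radius R = A/P = 7.788/8.566 = 0.9091 m.
Rearranging Manning's equation: n = (1/Q) A R^(2/3) S^(1/2) = (1/2.79) × 7.788 × 0.9091^(2/3) × √0.0002 = 0.037.

n = 0.037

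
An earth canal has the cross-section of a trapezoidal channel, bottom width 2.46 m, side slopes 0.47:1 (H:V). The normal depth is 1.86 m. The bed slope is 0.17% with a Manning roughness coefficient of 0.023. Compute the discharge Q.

With bottom width b = 2.46 m and side slope z = 0.47: A = (b + zy)y = (2.46 + 0.47×1.86)×1.86 = 6.202 m²; P = b + 2y√(1+z²) = 2.46 + 2×1.86×1.105 = 6.57 m.
Hydraulic radius R = A/P = 6.202/6.57 = 0.9439 m.
Manning's equation: Q = (1/n) A R^(2/3) S^(1/2) = (1/0.023) × 6.202 × 0.9439^(2/3) × 0.0017^(1/2) = 10.7 m³/s.

Q = 10.7 m³/s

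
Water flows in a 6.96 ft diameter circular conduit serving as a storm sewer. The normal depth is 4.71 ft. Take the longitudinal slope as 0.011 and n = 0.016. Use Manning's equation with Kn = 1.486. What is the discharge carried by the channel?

For a circular section of diameter D = 6.96 ft at depth y = 4.71 ft, the central angle is θ = 2 arccos(1 − 2y/D) = 3.864 rad. Then A = (D²/8)(θ − sin θ) = 27.4 ft² and P = Dθ/2 = 13.45 ft.
Hydraulic radius R = A/P = 27.4/13.45 = 2.038 ft.
Manning's equation: Q = (1.486/n) A R^(2/3) S^(1/2) = (1.486/0.016) × 27.4 × 2.038^(2/3) × 0.011^(1/2) = 429 ft³/s.

Q = 429 ft³/s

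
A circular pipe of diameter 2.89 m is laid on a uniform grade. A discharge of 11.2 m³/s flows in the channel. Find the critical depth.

At critical depth, Q² T / (g A³) = 1, i.e. A³/T = Q²/g = 11.2²/9.81 = 12.79.
At y = 1.8 m: A³/T = 28.29 — over.
At y = 1.27 m: A³/T = 7.452 — short.
At y = 1.46 m: A³/T = 12.7 — matches.

y_c = 1.46 m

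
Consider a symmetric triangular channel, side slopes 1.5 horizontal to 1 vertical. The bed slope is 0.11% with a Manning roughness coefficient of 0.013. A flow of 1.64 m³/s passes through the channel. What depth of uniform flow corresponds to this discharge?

y_n = 0.906 m

Manning's equation rearranged: A R^(2/3) = nQ / (1·√S) = 0.013 × 1.64 / (√0.0011) = 0.6428.
Try y = 1.13 m: A R^(2/3) = 1.158 — over.
Try y = 0.639 m: A R^(2/3) = 0.2532 — short.
Try y = 0.906 m: A R^(2/3) = 0.6425 — ≈ 0.6428.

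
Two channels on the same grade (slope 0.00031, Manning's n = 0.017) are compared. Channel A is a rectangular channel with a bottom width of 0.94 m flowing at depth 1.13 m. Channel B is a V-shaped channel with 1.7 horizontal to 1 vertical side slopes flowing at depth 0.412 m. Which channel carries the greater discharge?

channel A

Channel A: Flow area A = b·y = 0.94 × 1.13 = 1.062 m². Wetted perimeter P = b + 2y = 0.94 + 2×1.13 = 3.2 m. Hydraulic radius R = A/P = 1.062/3.2 = 0.3319 m. Q_A = (1/0.017)·1.062·0.3319^(2/3)·√0.00031 = 0.5274 m³/s.
Channel B: For a triangular section with side slope z = 1.7: A = zy² = 1.7×0.412² = 0.2886 m²; P = 2y√(1+z²) = 2×0.412×1.972 = 1.625 m. Hydraulic radius R = A/P = 0.2886/1.625 = 0.1776 m. Q_B = (1/0.017)·0.2886·0.1776^(2/3)·√0.00031 = 0.09441 m³/s.
Q_A = 0.5274 m³/s vs Q_B = 0.09441 m³/s, so channel A carries more.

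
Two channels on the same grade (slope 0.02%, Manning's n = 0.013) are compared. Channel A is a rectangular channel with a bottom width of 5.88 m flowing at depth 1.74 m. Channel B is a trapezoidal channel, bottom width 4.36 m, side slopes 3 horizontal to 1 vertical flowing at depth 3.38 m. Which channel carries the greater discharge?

Channel A: Flow area A = b·y = 5.88 × 1.74 = 10.23 m². Wetted perimeter P = b + 2y = 5.88 + 2×1.74 = 9.36 m. Hydraulic radius R = A/P = 10.23/9.36 = 1.093 m. Q_A = (1/0.013)·10.23·1.093^(2/3)·√0.0002 = 11.81 m³/s.
Channel B: With bottom width b = 4.36 m and side slope z = 3: A = (b + zy)y = (4.36 + 3×3.38)×3.38 = 49.01 m²; P = b + 2y√(1+z²) = 4.36 + 2×3.38×3.162 = 25.74 m. Hydraulic radius R = A/P = 49.01/25.74 = 1.904 m. Q_B = (1/0.013)·49.01·1.904^(2/3)·√0.0002 = 81.91 m³/s.
Q_A = 11.81 m³/s vs Q_B = 81.91 m³/s, so channel B carries more.

channel B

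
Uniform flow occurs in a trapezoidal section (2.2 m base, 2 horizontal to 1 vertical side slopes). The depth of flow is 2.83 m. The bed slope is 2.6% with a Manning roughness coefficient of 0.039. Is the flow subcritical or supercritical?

With bottom width b = 2.2 m and side slope z = 2: A = (b + zy)y = (2.2 + 2×2.83)×2.83 = 22.24 m²; P = b + 2y√(1+z²) = 2.2 + 2×2.83×2.236 = 14.86 m.
Hydraulic radius R = A/P = 22.24/14.86 = 1.497 m.
V = (1/n) R^(2/3) √S = (1/0.039) × 1.497^(2/3) × √0.026 = 5.411 m/s. Hydraulic depth D_h = A/T = 22.24/13.52 = 1.645 m.
Froude number Fr = V/√(g·D_h) = 5.411/√(9.81×1.645) = 1.35, which is greater than 1, so the flow is supercritical.

supercritical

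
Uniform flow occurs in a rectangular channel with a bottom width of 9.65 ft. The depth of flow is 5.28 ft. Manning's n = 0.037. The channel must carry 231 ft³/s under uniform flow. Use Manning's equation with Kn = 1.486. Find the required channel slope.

Flow area A = b·y = 9.65 × 5.28 = 50.95 ft². Wetted perimeter P = b + 2y = 9.65 + 2×5.28 = 20.21 ft.
Hydraulic radius R = A/P = 50.95/20.21 = 2.521 ft.
From Manning's equation, S = [nQ / (1.486 A R^(2/3))]² = [0.037 × 231 / (1.486 × 50.95 × 2.521^(2/3))]² = 0.00371.

S = 0.00371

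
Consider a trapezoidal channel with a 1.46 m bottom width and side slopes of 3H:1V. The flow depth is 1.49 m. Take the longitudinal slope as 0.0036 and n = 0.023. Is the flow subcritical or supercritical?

subcritical

With bottom width b = 1.46 m and side slope z = 3: A = (b + zy)y = (1.46 + 3×1.49)×1.49 = 8.836 m²; P = b + 2y√(1+z²) = 1.46 + 2×1.49×3.162 = 10.88 m.
Hydraulic radius R = A/P = 8.836/10.88 = 0.8118 m.
V = (1/n) R^(2/3) √S = (1/0.023) × 0.8118^(2/3) × √0.0036 = 2.27 m/s. Hydraulic depth D_h = A/T = 8.836/10.4 = 0.8496 m.
Froude number Fr = V/√(g·D_h) = 2.27/√(9.81×0.8496) = 0.786, which is less than 1, so the flow is subcritical.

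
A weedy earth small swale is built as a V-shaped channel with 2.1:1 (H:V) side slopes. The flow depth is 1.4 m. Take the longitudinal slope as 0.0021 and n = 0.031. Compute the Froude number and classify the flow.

subcritical

For a triangular section with side slope z = 2.1: A = zy² = 2.1×1.4² = 4.116 m²; P = 2y√(1+z²) = 2×1.4×2.326 = 6.513 m.
Hydraulic radius R = A/P = 4.116/6.513 = 0.632 m.
V = (1/n) R^(2/3) √S = (1/0.031) × 0.632^(2/3) × √0.0021 = 1.089 m/s. Hydraulic depth D_h = A/T = 4.116/5.88 = 0.7 m.
Froude number Fr = V/√(g·D_h) = 1.089/√(9.81×0.7) = 0.415, which is less than 1, so the flow is subcritical.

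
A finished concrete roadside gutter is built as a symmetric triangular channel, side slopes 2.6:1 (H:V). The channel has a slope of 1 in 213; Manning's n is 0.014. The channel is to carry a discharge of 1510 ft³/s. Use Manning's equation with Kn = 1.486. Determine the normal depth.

y_n = 6.25 ft

Manning's equation rearranged: A R^(2/3) = nQ / (1.486·√S) = 0.014 × 1510 / (1.486 × √0.004695) = 207.6.
Try y = 5.14 ft: A R^(2/3) = 123.1 — short.
Try y = 6.25 ft: A R^(2/3) = 207.3 — matches.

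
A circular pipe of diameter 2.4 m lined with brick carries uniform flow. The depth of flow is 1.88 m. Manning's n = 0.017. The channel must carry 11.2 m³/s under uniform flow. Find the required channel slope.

For a circular section of diameter D = 2.4 m at depth y = 1.88 m, the central angle is θ = 2 arccos(1 − 2y/D) = 4.347 rad. Then A = (D²/8)(θ − sin θ) = 3.802 m² and P = Dθ/2 = 5.216 m.
Hydraulic radius R = A/P = 3.802/5.216 = 0.7289 m.
From Manning's equation, S = [nQ / (1 A R^(2/3))]² = [0.017 × 11.2 / (1 × 3.802 × 0.7289^(2/3))]² = 0.00382.

S = 0.00382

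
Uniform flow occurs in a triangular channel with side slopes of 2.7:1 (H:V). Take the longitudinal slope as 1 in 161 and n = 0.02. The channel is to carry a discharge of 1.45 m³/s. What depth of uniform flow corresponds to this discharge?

y_n = 0.572 m

Manning's equation rearranged: A R^(2/3) = nQ / (1·√S) = 0.02 × 1.45 / (√0.006211) = 0.368.
Trying y = 0.503 m: A R^(2/3) = 0.2608 — low.
Trying y = 0.619 m: A R^(2/3) = 0.4535 — high.
Trying y = 0.572 m: A R^(2/3) = 0.3674 — matches.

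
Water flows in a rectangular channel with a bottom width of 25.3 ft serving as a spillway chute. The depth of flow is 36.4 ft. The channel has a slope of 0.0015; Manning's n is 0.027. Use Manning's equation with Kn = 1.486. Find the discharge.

Flow area A = b·y = 25.3 × 36.4 = 920.9 ft². Wetted perimeter P = b + 2y = 25.3 + 2×36.4 = 98.1 ft.
Hydraulic radius R = A/P = 920.9/98.1 = 9.388 ft.
Manning's equation: Q = (1.486/n) A R^(2/3) S^(1/2) = (1.486/0.027) × 920.9 × 9.388^(2/3) × 0.0015^(1/2) = 8740 ft³/s.

Q = 8740 ft³/s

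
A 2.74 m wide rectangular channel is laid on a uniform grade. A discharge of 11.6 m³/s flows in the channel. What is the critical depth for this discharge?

For a rectangular channel, critical depth y_c = (q²/g)^(1/3) where q = Q/b = 11.6/2.74 = 4.234 m²/s.
So y_c = (4.234²/9.81)^(1/3) = 1.22 m.

y_c = 1.22 m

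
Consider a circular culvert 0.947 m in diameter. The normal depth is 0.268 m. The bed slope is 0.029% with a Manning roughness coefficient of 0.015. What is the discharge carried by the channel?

For a circular section of diameter D = 0.947 m at depth y = 0.268 m, the central angle is θ = 2 arccos(1 − 2y/D) = 2.244 rad. Then A = (D²/8)(θ − sin θ) = 0.1639 m² and P = Dθ/2 = 1.062 m.
Hydraulic radius R = A/P = 0.1639/1.062 = 0.1542 m.
Manning's equation: Q = (1/n) A R^(2/3) S^(1/2) = (1/0.015) × 0.1639 × 0.1542^(2/3) × 0.00029^(1/2) = 0.0535 m³/s.

Q = 0.0535 m³/s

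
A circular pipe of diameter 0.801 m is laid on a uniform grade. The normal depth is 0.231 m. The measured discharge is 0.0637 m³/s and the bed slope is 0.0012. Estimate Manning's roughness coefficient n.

n = 0.017

For a circular section of diameter D = 0.801 m at depth y = 0.231 m, the central angle is θ = 2 arccos(1 − 2y/D) = 2.268 rad. Then A = (D²/8)(θ − sin θ) = 0.1204 m² and P = Dθ/2 = 0.9082 m.
Hydraulic radius R = A/P = 0.1204/0.9082 = 0.1325 m.
Rearranging Manning's equation: n = (1/Q) A R^(2/3) S^(1/2) = (1/0.0637) × 0.1204 × 0.1325^(2/3) × √0.0012 = 0.017.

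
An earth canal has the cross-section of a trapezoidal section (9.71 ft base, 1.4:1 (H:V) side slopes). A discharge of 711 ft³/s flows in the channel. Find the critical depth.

At critical depth, Q² T / (g A³) = 1, i.e. A³/T = Q²/g = 711²/32.2 = 15700.
Trying y = 3.89 ft: A³/T = 9947 — too small.
Trying y = 5.11 ft: A³/T = 26640 — too large.
Trying y = 4.42 ft: A³/T = 15710 — ≈ 15700.

y_c = 4.42 ft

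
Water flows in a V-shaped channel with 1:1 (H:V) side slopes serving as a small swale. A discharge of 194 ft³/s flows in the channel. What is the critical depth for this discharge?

y_c = 4.72 ft

At critical depth, Q² T / (g A³) = 1, i.e. A³/T = Q²/g = 194²/32.2 = 1169.
Trying y = 5.55 ft: A³/T = 2633 — too large.
Trying y = 3.5 ft: A³/T = 262.6 — too small.
Trying y = 4.72 ft: A³/T = 1171 — close enough.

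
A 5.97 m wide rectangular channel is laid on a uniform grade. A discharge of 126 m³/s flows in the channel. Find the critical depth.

y_c = 3.57 m

For a rectangular channel, critical depth y_c = (q²/g)^(1/3) where q = Q/b = 126/5.97 = 21.11 m²/s.
So y_c = (21.11²/9.81)^(1/3) = 3.57 m.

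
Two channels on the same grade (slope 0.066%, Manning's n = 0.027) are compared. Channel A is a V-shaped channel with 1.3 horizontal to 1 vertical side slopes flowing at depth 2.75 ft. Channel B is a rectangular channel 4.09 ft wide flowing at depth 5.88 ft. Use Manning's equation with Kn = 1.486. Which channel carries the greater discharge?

channel B

Channel A: For a triangular section with side slope z = 1.3: A = zy² = 1.3×2.75² = 9.831 ft²; P = 2y√(1+z²) = 2×2.75×1.64 = 9.021 ft. Hydraulic radius R = A/P = 9.831/9.021 = 1.09 ft. Q_A = (1.486/0.027)·9.831·1.09^(2/3)·√0.00066 = 14.72 ft³/s.
Channel B: Flow area A = b·y = 4.09 × 5.88 = 24.05 ft². Wetted perimeter P = b + 2y = 4.09 + 2×5.88 = 15.85 ft. Hydraulic radius R = A/P = 24.05/15.85 = 1.517 ft. Q_B = (1.486/0.027)·24.05·1.517^(2/3)·√0.00066 = 44.9 ft³/s.
Q_A = 14.72 ft³/s vs Q_B = 44.9 ft³/s, so channel B carries more.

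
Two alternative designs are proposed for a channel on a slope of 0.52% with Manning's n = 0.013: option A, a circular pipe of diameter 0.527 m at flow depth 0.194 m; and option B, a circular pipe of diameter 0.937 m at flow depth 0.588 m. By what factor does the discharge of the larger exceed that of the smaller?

11.5

Channel A: For a circular section of diameter D = 0.527 m at depth y = 0.194 m, the central angle is θ = 2 arccos(1 − 2y/D) = 2.608 rad. Then A = (D²/8)(θ − sin θ) = 0.07287 m² and P = Dθ/2 = 0.6871 m. Hydraulic radius R = A/P = 0.07287/0.6871 = 0.106 m. Q_A = (1/0.013)·0.07287·0.106^(2/3)·√0.0052 = 0.09055 m³/s.
Channel B: For a circular section of diameter D = 0.937 m at depth y = 0.588 m, the central angle is θ = 2 arccos(1 − 2y/D) = 3.657 rad. Then A = (D²/8)(θ − sin θ) = 0.4555 m² and P = Dθ/2 = 1.714 m. Hydraulic radius R = A/P = 0.4555/1.714 = 0.2658 m. Q_B = (1/0.013)·0.4555·0.2658^(2/3)·√0.0052 = 1.045 m³/s.
The larger discharge is 1.045 m³/s and the smaller is 0.09055 m³/s; the ratio is 11.5.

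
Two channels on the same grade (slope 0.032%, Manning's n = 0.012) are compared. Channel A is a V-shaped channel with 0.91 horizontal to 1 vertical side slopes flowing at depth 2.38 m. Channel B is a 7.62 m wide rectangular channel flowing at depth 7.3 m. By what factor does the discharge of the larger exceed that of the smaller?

23.1

Channel A: For a triangular section with side slope z = 0.91: A = zy² = 0.91×2.38² = 5.155 m²; P = 2y√(1+z²) = 2×2.38×1.352 = 6.436 m. Hydraulic radius R = A/P = 5.155/6.436 = 0.8009 m. Q_A = (1/0.012)·5.155·0.8009^(2/3)·√0.00032 = 6.627 m³/s.
Channel B: Flow area A = b·y = 7.62 × 7.3 = 55.63 m². Wetted perimeter P = b + 2y = 7.62 + 2×7.3 = 22.22 m. Hydraulic radius R = A/P = 55.63/22.22 = 2.503 m. Q_B = (1/0.012)·55.63·2.503^(2/3)·√0.00032 = 152.9 m³/s.
The larger discharge is 152.9 m³/s and the smaller is 6.627 m³/s; the ratio is 23.1.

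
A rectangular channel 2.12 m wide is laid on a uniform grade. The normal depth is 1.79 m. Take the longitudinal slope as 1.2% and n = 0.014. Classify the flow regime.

supercritical

Flow area A = b·y = 2.12 × 1.79 = 3.795 m². Wetted perimeter P = b + 2y = 2.12 + 2×1.79 = 5.7 m.
Hydraulic radius R = A/P = 3.795/5.7 = 0.6658 m.
V = (1/n) R^(2/3) √S = (1/0.014) × 0.6658^(2/3) × √0.012 = 5.966 m/s. Hydraulic depth D_h = A/T = 3.795/2.12 = 1.79 m.
Froude number Fr = V/√(g·D_h) = 5.966/√(9.81×1.79) = 1.42, which is greater than 1, so the flow is supercritical.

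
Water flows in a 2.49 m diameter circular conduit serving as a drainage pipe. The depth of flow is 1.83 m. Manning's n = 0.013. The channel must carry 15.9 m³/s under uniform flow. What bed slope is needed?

S = 0.00428

For a circular section of diameter D = 2.49 m at depth y = 1.83 m, the central angle is θ = 2 arccos(1 − 2y/D) = 4.12 rad. Then A = (D²/8)(θ − sin θ) = 3.836 m² and P = Dθ/2 = 5.129 m.
Hydraulic radius R = A/P = 3.836/5.129 = 0.7478 m.
From Manning's equation, S = [nQ / (1 A R^(2/3))]² = [0.013 × 15.9 / (1 × 3.836 × 0.7478^(2/3))]² = 0.00428.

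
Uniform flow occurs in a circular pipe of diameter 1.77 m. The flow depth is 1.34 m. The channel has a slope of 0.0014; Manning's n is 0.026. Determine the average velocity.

For a circular section of diameter D = 1.77 m at depth y = 1.34 m, the central angle is θ = 2 arccos(1 − 2y/D) = 4.222 rad. Then A = (D²/8)(θ − sin θ) = 1.999 m² and P = Dθ/2 = 3.736 m.
Hydraulic radius R = A/P = 1.999/3.736 = 0.5349 m.
From Manning's equation, V = (1/n) R^(2/3) S^(1/2) = (1/0.026) × 0.5349^(2/3) × 0.0014^(1/2) = 0.948 m/s.

V = 0.948 m/s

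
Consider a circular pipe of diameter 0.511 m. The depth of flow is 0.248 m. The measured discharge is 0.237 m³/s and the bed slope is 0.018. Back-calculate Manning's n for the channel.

For a circular section of diameter D = 0.511 m at depth y = 0.248 m, the central angle is θ = 2 arccos(1 − 2y/D) = 3.083 rad. Then A = (D²/8)(θ − sin θ) = 0.09871 m² and P = Dθ/2 = 0.7877 m.
Hydraulic radius R = A/P = 0.09871/0.7877 = 0.1253 m.
Rearranging Manning's equation: n = (1/Q) A R^(2/3) S^(1/2) = (1/0.237) × 0.09871 × 0.1253^(2/3) × √0.018 = 0.014.

n = 0.014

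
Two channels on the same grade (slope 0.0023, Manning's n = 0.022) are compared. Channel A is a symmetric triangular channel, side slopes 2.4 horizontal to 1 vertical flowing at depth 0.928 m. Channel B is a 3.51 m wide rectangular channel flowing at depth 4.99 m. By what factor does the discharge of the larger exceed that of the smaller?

Channel A: For a triangular section with side slope z = 2.4: A = zy² = 2.4×0.928² = 2.067 m²; P = 2y√(1+z²) = 2×0.928×2.6 = 4.826 m. Hydraulic radius R = A/P = 2.067/4.826 = 0.4283 m. Q_A = (1/0.022)·2.067·0.4283^(2/3)·√0.0023 = 2.56 m³/s.
Channel B: Flow area A = b·y = 3.51 × 4.99 = 17.51 m². Wetted perimeter P = b + 2y = 3.51 + 2×4.99 = 13.49 m. Hydraulic radius R = A/P = 17.51/13.49 = 1.298 m. Q_B = (1/0.022)·17.51·1.298^(2/3)·√0.0023 = 45.44 m³/s.
The larger discharge is 45.44 m³/s and the smaller is 2.56 m³/s; the ratio is 17.7.

17.7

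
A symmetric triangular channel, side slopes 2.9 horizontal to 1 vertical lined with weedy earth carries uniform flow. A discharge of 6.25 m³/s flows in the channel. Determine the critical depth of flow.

At critical depth, Q² T / (g A³) = 1, i.e. A³/T = Q²/g = 6.25²/9.81 = 3.982.
At y = 1.07 m: A³/T = 5.898 — over.
At y = 0.989 m: A³/T = 3.979 — close enough.

y_c = 0.989 m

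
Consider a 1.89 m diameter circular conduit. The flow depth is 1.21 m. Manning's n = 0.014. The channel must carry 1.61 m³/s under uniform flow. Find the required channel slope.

For a circular section of diameter D = 1.89 m at depth y = 1.21 m, the central angle is θ = 2 arccos(1 − 2y/D) = 3.71 rad. Then A = (D²/8)(θ − sin θ) = 1.897 m² and P = Dθ/2 = 3.506 m.
Hydraulic radius R = A/P = 1.897/3.506 = 0.5411 m.
From Manning's equation, S = [nQ / (1 A R^(2/3))]² = [0.014 × 1.61 / (1 × 1.897 × 0.5411^(2/3))]² = 0.00032.

S = 0.00032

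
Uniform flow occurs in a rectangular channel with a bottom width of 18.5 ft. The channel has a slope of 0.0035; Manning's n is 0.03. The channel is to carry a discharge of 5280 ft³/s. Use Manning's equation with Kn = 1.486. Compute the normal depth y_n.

Manning's equation rearranged: A R^(2/3) = nQ / (1.486·√S) = 0.03 × 5280 / (1.486 × √0.0035) = 1802.
Trying y = 34.2 ft: A R^(2/3) = 2377 — high.
Trying y = 19.2 ft: A R^(2/3) = 1204 — low.
Trying y = 26.9 ft: A R^(2/3) = 1801 — ≈ 1802.

y_n = 26.9 ft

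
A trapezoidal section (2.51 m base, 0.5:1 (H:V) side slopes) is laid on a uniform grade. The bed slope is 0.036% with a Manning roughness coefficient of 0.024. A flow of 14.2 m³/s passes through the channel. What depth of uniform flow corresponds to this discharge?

y_n = 3.39 m

Manning's equation rearranged: A R^(2/3) = nQ / (1·√S) = 0.024 × 14.2 / (√0.00036) = 17.96.
Try y = 2.9 m: A R^(2/3) = 13.52 — short.
Try y = 4.31 m: A R^(2/3) = 28.13 — over.
Try y = 3.39 m: A R^(2/3) = 17.95 — close enough.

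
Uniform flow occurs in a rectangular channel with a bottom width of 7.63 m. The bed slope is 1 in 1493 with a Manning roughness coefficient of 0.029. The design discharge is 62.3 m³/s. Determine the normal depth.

Manning's equation rearranged: A R^(2/3) = nQ / (1·√S) = 0.029 × 62.3 / (√0.0006698) = 69.81.
Trying y = 4.14 m: A R^(2/3) = 49.9 — too small.
Trying y = 5.36 m: A R^(2/3) = 69.78 — close enough.

y_n = 5.36 m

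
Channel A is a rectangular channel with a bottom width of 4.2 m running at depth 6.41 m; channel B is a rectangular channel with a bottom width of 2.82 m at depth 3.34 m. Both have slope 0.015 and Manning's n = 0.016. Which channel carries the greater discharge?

channel A

Channel A: Flow area A = b·y = 4.2 × 6.41 = 26.92 m². Wetted perimeter P = b + 2y = 4.2 + 2×6.41 = 17.02 m. Hydraulic radius R = A/P = 26.92/17.02 = 1.582 m. Q_A = (1/0.016)·26.92·1.582^(2/3)·√0.015 = 279.8 m³/s.
Channel B: Flow area A = b·y = 2.82 × 3.34 = 9.419 m². Wetted perimeter P = b + 2y = 2.82 + 2×3.34 = 9.5 m. Hydraulic radius R = A/P = 9.419/9.5 = 0.9915 m. Q_B = (1/0.016)·9.419·0.9915^(2/3)·√0.015 = 71.69 m³/s.
Q_A = 279.8 m³/s vs Q_B = 71.69 m³/s, so channel A carries more.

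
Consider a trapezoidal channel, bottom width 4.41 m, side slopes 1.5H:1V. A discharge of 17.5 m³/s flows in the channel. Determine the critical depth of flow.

y_c = 1.03 m

At critical depth, Q² T / (g A³) = 1, i.e. A³/T = Q²/g = 17.5²/9.81 = 31.22.
Trying y = 1.16 m: A³/T = 46.02 — high.
Trying y = 0.705 m: A³/T = 8.777 — low.
Trying y = 1.03 m: A³/T = 30.77 — ≈ 31.22.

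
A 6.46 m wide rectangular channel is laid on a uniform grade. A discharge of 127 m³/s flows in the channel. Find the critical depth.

y_c = 3.4 m

For a rectangular channel, critical depth y_c = (q²/g)^(1/3) where q = Q/b = 127/6.46 = 19.66 m²/s.
So y_c = (19.66²/9.81)^(1/3) = 3.4 m.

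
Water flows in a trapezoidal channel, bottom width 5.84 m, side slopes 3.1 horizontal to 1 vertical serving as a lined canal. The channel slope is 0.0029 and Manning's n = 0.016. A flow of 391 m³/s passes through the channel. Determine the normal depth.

Manning's equation rearranged: A R^(2/3) = nQ / (1·√S) = 0.016 × 391 / (√0.0029) = 116.2.
At y = 3.45 m: A R^(2/3) = 91 — low.
At y = 4.89 m: A R^(2/3) = 200.3 — high.
At y = 3.85 m: A R^(2/3) = 116.2 — close enough.

y_n = 3.85 m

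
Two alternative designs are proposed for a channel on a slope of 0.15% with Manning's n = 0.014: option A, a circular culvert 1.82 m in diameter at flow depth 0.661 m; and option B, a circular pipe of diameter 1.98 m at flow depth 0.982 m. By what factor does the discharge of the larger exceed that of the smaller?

Channel A: For a circular section of diameter D = 1.82 m at depth y = 0.661 m, the central angle is θ = 2 arccos(1 − 2y/D) = 2.587 rad. Then A = (D²/8)(θ − sin θ) = 0.8533 m² and P = Dθ/2 = 2.354 m. Hydraulic radius R = A/P = 0.8533/2.354 = 0.3624 m. Q_A = (1/0.014)·0.8533·0.3624^(2/3)·√0.0015 = 1.2 m³/s.
Channel B: For a circular section of diameter D = 1.98 m at depth y = 0.982 m, the central angle is θ = 2 arccos(1 − 2y/D) = 3.125 rad. Then A = (D²/8)(θ − sin θ) = 1.524 m² and P = Dθ/2 = 3.094 m. Hydraulic radius R = A/P = 1.524/3.094 = 0.4924 m. Q_B = (1/0.014)·1.524·0.4924^(2/3)·√0.0015 = 2.629 m³/s.
The larger discharge is 2.629 m³/s and the smaller is 1.2 m³/s; the ratio is 2.19.

2.19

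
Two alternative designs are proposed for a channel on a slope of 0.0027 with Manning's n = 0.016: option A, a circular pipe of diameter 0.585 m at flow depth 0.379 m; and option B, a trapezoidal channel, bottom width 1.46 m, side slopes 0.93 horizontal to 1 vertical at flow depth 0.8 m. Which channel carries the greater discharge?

channel B

Channel A: For a circular section of diameter D = 0.585 m at depth y = 0.379 m, the central angle is θ = 2 arccos(1 − 2y/D) = 3.742 rad. Then A = (D²/8)(θ − sin θ) = 0.1842 m² and P = Dθ/2 = 1.095 m. Hydraulic radius R = A/P = 0.1842/1.095 = 0.1683 m. Q_A = (1/0.016)·0.1842·0.1683^(2/3)·√0.0027 = 0.1824 m³/s.
Channel B: With bottom width b = 1.46 m and side slope z = 0.93: A = (b + zy)y = (1.46 + 0.93×0.8)×0.8 = 1.763 m²; P = b + 2y√(1+z²) = 1.46 + 2×0.8×1.366 = 3.645 m. Hydraulic radius R = A/P = 1.763/3.645 = 0.4837 m. Q_B = (1/0.016)·1.763·0.4837^(2/3)·√0.0027 = 3.529 m³/s.
Q_A = 0.1824 m³/s vs Q_B = 3.529 m³/s, so channel B carries more.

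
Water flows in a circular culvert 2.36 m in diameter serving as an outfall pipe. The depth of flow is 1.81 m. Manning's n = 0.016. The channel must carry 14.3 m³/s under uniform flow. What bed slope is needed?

S = 0.00632

For a circular section of diameter D = 2.36 m at depth y = 1.81 m, the central angle is θ = 2 arccos(1 − 2y/D) = 4.268 rad. Then A = (D²/8)(θ − sin θ) = 3.6 m² and P = Dθ/2 = 5.036 m.
Hydraulic radius R = A/P = 3.6/5.036 = 0.7148 m.
From Manning's equation, S = [nQ / (1 A R^(2/3))]² = [0.016 × 14.3 / (1 × 3.6 × 0.7148^(2/3))]² = 0.00632.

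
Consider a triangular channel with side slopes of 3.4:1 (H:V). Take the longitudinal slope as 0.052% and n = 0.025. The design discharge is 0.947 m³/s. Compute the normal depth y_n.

y_n = 0.77 m

Manning's equation rearranged: A R^(2/3) = nQ / (1·√S) = 0.025 × 0.947 / (√0.00052) = 1.038.
Trying y = 0.57 m: A R^(2/3) = 0.4654 — short.
Trying y = 0.86 m: A R^(2/3) = 1.394 — over.
Trying y = 0.77 m: A R^(2/3) = 1.038 — ≈ 1.038.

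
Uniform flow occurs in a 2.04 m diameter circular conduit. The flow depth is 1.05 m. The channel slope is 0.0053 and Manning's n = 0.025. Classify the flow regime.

For a circular section of diameter D = 2.04 m at depth y = 1.05 m, the central angle is θ = 2 arccos(1 − 2y/D) = 3.2 rad. Then A = (D²/8)(θ − sin θ) = 1.695 m² and P = Dθ/2 = 3.264 m.
Hydraulic radius R = A/P = 1.695/3.264 = 0.5194 m.
V = (1/n) R^(2/3) √S = (1/0.025) × 0.5194^(2/3) × √0.0053 = 1.882 m/s. Hydraulic depth D_h = A/T = 1.695/2.039 = 0.8315 m.
Froude number Fr = V/√(g·D_h) = 1.882/√(9.81×0.8315) = 0.659, which is less than 1, so the flow is subcritical.

subcritical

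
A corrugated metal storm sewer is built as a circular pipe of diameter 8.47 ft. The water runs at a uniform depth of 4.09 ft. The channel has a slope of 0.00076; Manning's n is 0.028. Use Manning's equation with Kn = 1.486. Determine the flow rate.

Q = 64 ft³/s

For a circular section of diameter D = 8.47 ft at depth y = 4.09 ft, the central angle is θ = 2 arccos(1 − 2y/D) = 3.073 rad. Then A = (D²/8)(θ − sin θ) = 26.94 ft² and P = Dθ/2 = 13.01 ft.
Hydraulic radius R = A/P = 26.94/13.01 = 2.07 ft.
Manning's equation: Q = (1.486/n) A R^(2/3) S^(1/2) = (1.486/0.028) × 26.94 × 2.07^(2/3) × 0.00076^(1/2) = 64 ft³/s.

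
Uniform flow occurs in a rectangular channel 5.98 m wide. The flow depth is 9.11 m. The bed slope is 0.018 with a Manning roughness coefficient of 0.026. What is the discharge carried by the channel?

Q = 483 m³/s

Flow area A = b·y = 5.98 × 9.11 = 54.48 m². Wetted perimeter P = b + 2y = 5.98 + 2×9.11 = 24.2 m.
Hydraulic radius R = A/P = 54.48/24.2 = 2.251 m.
Manning's equation: Q = (1/n) A R^(2/3) S^(1/2) = (1/0.026) × 54.48 × 2.251^(2/3) × 0.018^(1/2) = 483 m³/s.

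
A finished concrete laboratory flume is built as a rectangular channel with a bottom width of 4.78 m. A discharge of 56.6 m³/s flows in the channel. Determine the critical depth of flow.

For a rectangular channel, critical depth y_c = (q²/g)^(1/3) where q = Q/b = 56.6/4.78 = 11.84 m²/s.
So y_c = (11.84²/9.81)^(1/3) = 2.43 m.

y_c = 2.43 m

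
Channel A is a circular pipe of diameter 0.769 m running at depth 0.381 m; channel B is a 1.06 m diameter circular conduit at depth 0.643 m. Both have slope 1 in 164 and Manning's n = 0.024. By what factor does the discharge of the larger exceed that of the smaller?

3.27

Channel A: For a circular section of diameter D = 0.769 m at depth y = 0.381 m, the central angle is θ = 2 arccos(1 − 2y/D) = 3.123 rad. Then A = (D²/8)(θ − sin θ) = 0.2295 m² and P = Dθ/2 = 1.201 m. Hydraulic radius R = A/P = 0.2295/1.201 = 0.1911 m. Q_A = (1/0.024)·0.2295·0.1911^(2/3)·√0.006098 = 0.2478 m³/s.
Channel B: For a circular section of diameter D = 1.06 m at depth y = 0.643 m, the central angle is θ = 2 arccos(1 − 2y/D) = 3.571 rad. Then A = (D²/8)(θ − sin θ) = 0.5601 m² and P = Dθ/2 = 1.893 m. Hydraulic radius R = A/P = 0.5601/1.893 = 0.2959 m. Q_B = (1/0.024)·0.5601·0.2959^(2/3)·√0.006098 = 0.8092 m³/s.
The larger discharge is 0.8092 m³/s and the smaller is 0.2478 m³/s; the ratio is 3.27.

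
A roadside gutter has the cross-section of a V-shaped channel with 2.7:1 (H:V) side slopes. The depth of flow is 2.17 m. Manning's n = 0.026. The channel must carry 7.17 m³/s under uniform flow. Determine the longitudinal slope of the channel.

S = 0.00021

For a triangular section with side slope z = 2.7: A = zy² = 2.7×2.17² = 12.71 m²; P = 2y√(1+z²) = 2×2.17×2.879 = 12.5 m.
Hydraulic radius R = A/P = 12.71/12.5 = 1.017 m.
From Manning's equation, S = [nQ / (1 A R^(2/3))]² = [0.026 × 7.17 / (1 × 12.71 × 1.017^(2/3))]² = 0.00021.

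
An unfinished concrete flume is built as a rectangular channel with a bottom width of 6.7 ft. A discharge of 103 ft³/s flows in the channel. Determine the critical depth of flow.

y_c = 1.94 ft

For a rectangular channel, critical depth y_c = (q²/g)^(1/3) where q = Q/b = 103/6.7 = 15.37 ft²/s.
So y_c = (15.37²/32.2)^(1/3) = 1.94 ft.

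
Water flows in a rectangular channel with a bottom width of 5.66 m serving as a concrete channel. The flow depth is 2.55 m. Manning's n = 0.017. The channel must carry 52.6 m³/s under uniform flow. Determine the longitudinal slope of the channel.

Flow area A = b·y = 5.66 × 2.55 = 14.43 m². Wetted perimeter P = b + 2y = 5.66 + 2×2.55 = 10.76 m.
Hydraulic radius R = A/P = 14.43/10.76 = 1.341 m.
From Manning's equation, S = [nQ / (1 A R^(2/3))]² = [0.017 × 52.6 / (1 × 14.43 × 1.341^(2/3))]² = 0.00259.

S = 0.00259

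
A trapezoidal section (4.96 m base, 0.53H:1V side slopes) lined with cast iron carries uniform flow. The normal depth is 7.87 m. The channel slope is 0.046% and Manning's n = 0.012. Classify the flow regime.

With bottom width b = 4.96 m and side slope z = 0.53: A = (b + zy)y = (4.96 + 0.53×7.87)×7.87 = 71.86 m²; P = b + 2y√(1+z²) = 4.96 + 2×7.87×1.132 = 22.77 m.
Hydraulic radius R = A/P = 71.86/22.77 = 3.155 m.
V = (1/n) R^(2/3) √S = (1/0.012) × 3.155^(2/3) × √0.00046 = 3.845 m/s. Hydraulic depth D_h = A/T = 71.86/13.3 = 5.402 m.
Froude number Fr = V/√(g·D_h) = 3.845/√(9.81×5.402) = 0.528, which is less than 1, so the flow is subcritical.

subcritical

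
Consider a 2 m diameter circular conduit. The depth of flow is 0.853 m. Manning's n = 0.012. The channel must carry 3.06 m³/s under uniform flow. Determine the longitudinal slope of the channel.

For a circular section of diameter D = 2 m at depth y = 0.853 m, the central angle is θ = 2 arccos(1 − 2y/D) = 2.847 rad. Then A = (D²/8)(θ − sin θ) = 1.278 m² and P = Dθ/2 = 2.847 m.
Hydraulic radius R = A/P = 1.278/2.847 = 0.4489 m.
From Manning's equation, S = [nQ / (1 A R^(2/3))]² = [0.012 × 3.06 / (1 × 1.278 × 0.4489^(2/3))]² = 0.0024.

S = 0.0024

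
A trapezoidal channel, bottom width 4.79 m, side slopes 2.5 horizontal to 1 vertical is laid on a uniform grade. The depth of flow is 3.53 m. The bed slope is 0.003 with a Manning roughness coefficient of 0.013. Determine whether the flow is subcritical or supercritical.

supercritical

With bottom width b = 4.79 m and side slope z = 2.5: A = (b + zy)y = (4.79 + 2.5×3.53)×3.53 = 48.06 m²; P = b + 2y√(1+z²) = 4.79 + 2×3.53×2.693 = 23.8 m.
Hydraulic radius R = A/P = 48.06/23.8 = 2.019 m.
V = (1/n) R^(2/3) √S = (1/0.013) × 2.019^(2/3) × √0.003 = 6.731 m/s. Hydraulic depth D_h = A/T = 48.06/22.44 = 2.142 m.
Froude number Fr = V/√(g·D_h) = 6.731/√(9.81×2.142) = 1.47, which is greater than 1, so the flow is supercritical.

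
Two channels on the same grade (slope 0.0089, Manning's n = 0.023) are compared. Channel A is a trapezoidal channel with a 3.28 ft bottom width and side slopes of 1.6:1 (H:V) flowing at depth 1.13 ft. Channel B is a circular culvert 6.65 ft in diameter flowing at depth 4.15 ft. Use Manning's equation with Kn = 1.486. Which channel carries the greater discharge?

channel B

Channel A: With bottom width b = 3.28 ft and side slope z = 1.6: A = (b + zy)y = (3.28 + 1.6×1.13)×1.13 = 5.749 ft²; P = b + 2y√(1+z²) = 3.28 + 2×1.13×1.887 = 7.544 ft. Hydraulic radius R = A/P = 5.749/7.544 = 0.7621 ft. Q_A = (1.486/0.023)·5.749·0.7621^(2/3)·√0.0089 = 29.24 ft³/s.
Channel B: For a circular section of diameter D = 6.65 ft at depth y = 4.15 ft, the central angle is θ = 2 arccos(1 − 2y/D) = 3.643 rad. Then A = (D²/8)(θ − sin θ) = 22.8 ft² and P = Dθ/2 = 12.11 ft. Hydraulic radius R = A/P = 22.8/12.11 = 1.882 ft. Q_B = (1.486/0.023)·22.8·1.882^(2/3)·√0.0089 = 211.8 ft³/s.
Q_A = 29.24 ft³/s vs Q_B = 211.8 ft³/s, so channel B carries more.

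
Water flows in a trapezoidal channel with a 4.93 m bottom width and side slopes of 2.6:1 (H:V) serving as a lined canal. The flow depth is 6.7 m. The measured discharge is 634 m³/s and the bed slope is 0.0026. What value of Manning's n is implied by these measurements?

n = 0.028

With bottom width b = 4.93 m and side slope z = 2.6: A = (b + zy)y = (4.93 + 2.6×6.7)×6.7 = 149.7 m²; P = b + 2y√(1+z²) = 4.93 + 2×6.7×2.786 = 42.26 m.
Hydraulic radius R = A/P = 149.7/42.26 = 3.544 m.
Rearranging Manning's equation: n = (1/Q) A R^(2/3) S^(1/2) = (1/634) × 149.7 × 3.544^(2/3) × √0.0026 = 0.028.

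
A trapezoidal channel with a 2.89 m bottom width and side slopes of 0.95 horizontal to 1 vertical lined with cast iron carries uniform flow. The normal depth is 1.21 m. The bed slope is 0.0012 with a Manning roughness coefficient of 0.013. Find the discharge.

Q = 11.1 m³/s

With bottom width b = 2.89 m and side slope z = 0.95: A = (b + zy)y = (2.89 + 0.95×1.21)×1.21 = 4.888 m²; P = b + 2y√(1+z²) = 2.89 + 2×1.21×1.379 = 6.228 m.
Hydraulic radius R = A/P = 4.888/6.228 = 0.7848 m.
Manning's equation: Q = (1/n) A R^(2/3) S^(1/2) = (1/0.013) × 4.888 × 0.7848^(2/3) × 0.0012^(1/2) = 11.1 m³/s.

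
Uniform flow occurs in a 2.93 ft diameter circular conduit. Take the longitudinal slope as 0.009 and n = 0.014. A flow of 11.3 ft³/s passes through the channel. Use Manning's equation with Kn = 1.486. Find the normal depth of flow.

y_n = 0.9 ft

Manning's equation rearranged: A R^(2/3) = nQ / (1.486·√S) = 0.014 × 11.3 / (1.486 × √0.009) = 1.122.
At y = 1.05 ft: A R^(2/3) = 1.506 — over.
At y = 0.9 ft: A R^(2/3) = 1.123 — close enough.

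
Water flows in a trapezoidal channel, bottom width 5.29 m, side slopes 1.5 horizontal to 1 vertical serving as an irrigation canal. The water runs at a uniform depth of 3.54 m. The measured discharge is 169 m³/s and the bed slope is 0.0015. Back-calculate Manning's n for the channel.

With bottom width b = 5.29 m and side slope z = 1.5: A = (b + zy)y = (5.29 + 1.5×3.54)×3.54 = 37.52 m²; P = b + 2y√(1+z²) = 5.29 + 2×3.54×1.803 = 18.05 m.
Hydraulic radius R = A/P = 37.52/18.05 = 2.078 m.
Rearranging Manning's equation: n = (1/Q) A R^(2/3) S^(1/2) = (1/169) × 37.52 × 2.078^(2/3) × √0.0015 = 0.014.

n = 0.014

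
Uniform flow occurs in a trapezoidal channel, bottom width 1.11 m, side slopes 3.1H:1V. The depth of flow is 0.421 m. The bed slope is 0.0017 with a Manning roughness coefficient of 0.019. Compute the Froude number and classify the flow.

With bottom width b = 1.11 m and side slope z = 3.1: A = (b + zy)y = (1.11 + 3.1×0.421)×0.421 = 1.017 m²; P = b + 2y√(1+z²) = 1.11 + 2×0.421×3.257 = 3.853 m.
Hydraulic radius R = A/P = 1.017/3.853 = 0.2639 m.
V = (1/n) R^(2/3) √S = (1/0.019) × 0.2639^(2/3) × √0.0017 = 0.8928 m/s. Hydraulic depth D_h = A/T = 1.017/3.72 = 0.2733 m.
Froude number Fr = V/√(g·D_h) = 0.8928/√(9.81×0.2733) = 0.545, which is less than 1, so the flow is subcritical.

subcritical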